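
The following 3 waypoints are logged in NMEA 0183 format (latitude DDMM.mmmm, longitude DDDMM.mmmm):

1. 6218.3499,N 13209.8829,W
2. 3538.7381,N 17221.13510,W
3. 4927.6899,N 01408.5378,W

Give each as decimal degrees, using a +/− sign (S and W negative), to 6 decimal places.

1. 62.305832, -132.164715
2. 35.645635, -172.352252
3. 49.461498, -14.142297

Point 1:
  Latitude: split at 2 digits → 62° and 18.3499′; 62 + 18.3499/60 = 62.3058317
  N ⇒ keep positive
  λ: degrees = first 3 digits = 132, minutes = 9.8829; 132 + 9.8829/60 = 132.1647150
  W ⇒ negate
Point 2:
  Lat: split at 2 digits → 35° and 38.7381′; 35 + 38.7381/60 = 35.6456350
  N → positive
  Lon: split at 3 digits → 172° and 21.1351′; 172 + 21.1351/60 = 172.3522517
  W → negative
Point 3:
  Latitude: degrees = first 2 digits = 49, minutes = 27.6899; 49 + 27.6899/60 = 49.4614983
  N → positive
  Longitude: degrees = first 3 digits = 14, minutes = 8.5378; 14 + 8.5378/60 = 14.1422967
  W → negative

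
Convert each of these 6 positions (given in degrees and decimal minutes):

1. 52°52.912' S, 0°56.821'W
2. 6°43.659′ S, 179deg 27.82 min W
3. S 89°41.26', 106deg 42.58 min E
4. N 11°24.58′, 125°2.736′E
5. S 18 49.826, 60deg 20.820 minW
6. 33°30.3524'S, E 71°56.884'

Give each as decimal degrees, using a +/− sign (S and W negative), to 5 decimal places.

Point 1:
  φ: 52 + 52.912/60 = 52.881867
  S ⇒ negate
  λ: 0 + 56.821/60 = 0.947017
  W → negative
Point 2:
  φ: 6 + 43.659/60 = 6.727650
  S ⇒ negate
  λ: 27.82′ = 0.463667°; total 179.463667
  W → negative
Point 3:
  φ: 41.26′ = 0.687667°; total 89.687667
  S ⇒ negate
  Lon: 42.58′ = 0.709667°; total 106.709667
  E → positive
Point 4:
  Latitude: 11 + 24.58/60 = 11.409667
  N → positive
  λ: 125 + 2.736/60 = 125.045600
  E ⇒ keep positive
Point 5:
  Latitude: 49.826′ = 0.830433°; total 18.830433
  S ⇒ negate
  Lon: 60 + 20.82/60 = 60.347000
  hemisphere W, so the sign is −
Point 6:
  Latitude: 33 + 30.3524/60 = 33.505873
  hemisphere S, so the sign is −
  Lon: 56.884′ = 0.948067°; total 71.948067
  E → positive

1. -52.88187, -0.94702
2. -6.72765, -179.46367
3. -89.68767, 106.70967
4. 11.40967, 125.04560
5. -18.83043, -60.34700
6. -33.50587, 71.94807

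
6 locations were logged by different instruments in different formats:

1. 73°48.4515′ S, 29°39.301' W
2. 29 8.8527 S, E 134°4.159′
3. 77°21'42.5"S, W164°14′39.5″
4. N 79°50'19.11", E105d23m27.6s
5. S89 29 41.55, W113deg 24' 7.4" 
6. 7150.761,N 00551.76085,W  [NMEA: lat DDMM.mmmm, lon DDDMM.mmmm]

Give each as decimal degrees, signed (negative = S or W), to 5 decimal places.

Point 1:
  Latitude: 48.4515′ = 0.807525°; total 73.807525
  hemisphere S, so the sign is −
  Lon: 39.301′ = 0.655017°; total 29.655017
  W → negative
Point 2:
  Lat: 29 + 8.8527/60 = 29.147545
  S ⇒ negate
  Longitude: 134 + 4.159/60 = 134.069317
  E → positive
Point 3:
  Latitude: 77° + 21/60 + 42.5/3600 = 77 + 0.350000 + 0.011806 = 77.361806
  S ⇒ negate
  Lon: 164 + 14/60 + 39.5/3600 = 164.244306
  W ⇒ negate
Point 4:
  Lat: 79 + 50/60 + 19.11/3600 = 79.838642
  N ⇒ keep positive
  Lon: 23′ + 27.6″ = 23.46000′; 105 + 23.46000/60 = 105.391000
  E → positive
Point 5:
  Latitude: 89 + 29/60 + 41.55/3600 = 89.494875
  hemisphere S, so the sign is −
  Lon: 24′ + 7.4″ = 24.12333′; 113 + 24.12333/60 = 113.402056
  hemisphere W, so the sign is −
Point 6:
  Latitude: split at 2 digits → 71° and 50.761′; 71 + 50.761/60 = 71.846017
  N → positive
  Lon: split at 3 digits → 005° and 51.76085′; 5 + 51.76085/60 = 5.862681
  W → negative

1. -73.80753, -29.65502
2. -29.14755, 134.06932
3. -77.36181, -164.24431
4. 79.83864, 105.39100
5. -89.49488, -113.40206
6. 71.84602, -5.86268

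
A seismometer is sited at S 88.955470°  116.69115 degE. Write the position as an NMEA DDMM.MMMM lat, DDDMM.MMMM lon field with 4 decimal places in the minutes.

8857.3282,S / 11641.4690,E

Lat: 88° + 0.955470 × 60 = 88° 57.328200′
λ: minutes = (116.691150 − 116) × 60 = 41.469000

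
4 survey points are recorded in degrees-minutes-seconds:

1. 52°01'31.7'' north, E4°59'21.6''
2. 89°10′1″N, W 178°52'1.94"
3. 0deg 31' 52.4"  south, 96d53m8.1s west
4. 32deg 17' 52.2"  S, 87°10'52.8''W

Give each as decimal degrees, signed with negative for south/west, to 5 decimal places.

Point 1:
  φ: 1′ + 31.7″ = 1.52833′; 52 + 1.52833/60 = 52.025472
  N → positive
  Lon: 59′ + 21.6″ = 59.36000′; 4 + 59.36000/60 = 4.989333
  E → positive
Point 2:
  Latitude: 89° + 10/60 + 1/3600 = 89 + 0.166667 + 0.000278 = 89.166944
  N → positive
  λ: 178 + 52/60 + 1.94/3600 = 178.867206
  W → negative
Point 3:
  φ: 31′ + 52.4″ = 31.87333′; 0 + 31.87333/60 = 0.531222
  S ⇒ negate
  λ: 96 + 53/60 + 8.1/3600 = 96.885583
  W ⇒ negate
Point 4:
  Lat: 17′ + 52.2″ = 17.87000′; 32 + 17.87000/60 = 32.297833
  S → negative
  Longitude: 87 + 10/60 + 52.8/3600 = 87.181333
  W → negative

1. 52.02547, 4.98933
2. 89.16694, -178.86721
3. -0.53122, -96.88558
4. -32.29783, -87.18133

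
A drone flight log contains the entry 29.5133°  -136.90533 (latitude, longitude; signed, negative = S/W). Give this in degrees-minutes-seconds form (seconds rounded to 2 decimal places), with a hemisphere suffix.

29°30′47.88″ N, 136°54′19.19″ W

Latitude: 0.513300 × 60 = 30.79800′ → 30′, remainder × 60 = 47.8800″
Longitude is negative → W; |value| = 136.905330
Longitude: 0.905330 × 60 = 54.31980′ → 54′, remainder × 60 = 19.1880″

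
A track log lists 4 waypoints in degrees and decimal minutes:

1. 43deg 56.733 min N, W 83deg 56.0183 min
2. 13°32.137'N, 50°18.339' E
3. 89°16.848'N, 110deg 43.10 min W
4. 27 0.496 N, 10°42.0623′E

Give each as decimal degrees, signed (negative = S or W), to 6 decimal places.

Point 1:
  Latitude: 56.733′ = 0.945550°; total 43.9455500
  N → positive
  Longitude: 56.0183′ = 0.933638°; total 83.9336383
  hemisphere W, so the sign is −
Point 2:
  Lat: 13 + 32.137/60 = 13.5356167
  N ⇒ keep positive
  Lon: 50 + 18.339/60 = 50.3056500
  E → positive
Point 3:
  Latitude: 16.848′ = 0.280800°; total 89.2808000
  N ⇒ keep positive
  Longitude: 110 + 43.1/60 = 110.7183333
  W ⇒ negate
Point 4:
  φ: 27 + 0.496/60 = 27.0082667
  N → positive
  Longitude: 10 + 42.0623/60 = 10.7010383
  E ⇒ keep positive

1. 43.945550, -83.933638
2. 13.535617, 50.305650
3. 89.280800, -110.718333
4. 27.008267, 10.701038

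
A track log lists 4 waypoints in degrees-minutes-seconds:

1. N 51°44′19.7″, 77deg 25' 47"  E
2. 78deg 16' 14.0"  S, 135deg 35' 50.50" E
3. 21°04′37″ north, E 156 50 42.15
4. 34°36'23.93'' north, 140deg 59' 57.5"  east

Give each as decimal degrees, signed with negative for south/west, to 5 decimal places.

Point 1:
  φ: 51° + 44/60 + 19.7/3600 = 51 + 0.733333 + 0.005472 = 51.738806
  N → positive
  Longitude: 25′ + 47″ = 25.78333′; 77 + 25.78333/60 = 77.429722
  E → positive
Point 2:
  φ: 78° + 16/60 + 14/3600 = 78 + 0.266667 + 0.003889 = 78.270556
  hemisphere S, so the sign is −
  λ: 35′ + 50.5″ = 35.84167′; 135 + 35.84167/60 = 135.597361
  E ⇒ keep positive
Point 3:
  φ: 4′ + 37″ = 4.61667′; 21 + 4.61667/60 = 21.076944
  N ⇒ keep positive
  Longitude: 50′ + 42.15″ = 50.70250′; 156 + 50.70250/60 = 156.845042
  E ⇒ keep positive
Point 4:
  φ: 36′ + 23.93″ = 36.39883′; 34 + 36.39883/60 = 34.606647
  N → positive
  λ: 140° + 59/60 + 57.5/3600 = 140 + 0.983333 + 0.015972 = 140.999306
  E ⇒ keep positive

1. 51.73881, 77.42972
2. -78.27056, 135.59736
3. 21.07694, 156.84504
4. 34.60665, 140.99931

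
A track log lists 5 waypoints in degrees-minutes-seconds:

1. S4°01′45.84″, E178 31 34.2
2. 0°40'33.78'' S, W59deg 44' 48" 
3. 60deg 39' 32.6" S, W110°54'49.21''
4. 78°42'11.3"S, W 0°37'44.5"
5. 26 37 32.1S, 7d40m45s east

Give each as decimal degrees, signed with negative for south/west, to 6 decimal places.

1. -4.029400, 178.526167
2. -0.676050, -59.746667
3. -60.659056, -110.913669
4. -78.703139, -0.629028
5. -26.625583, 7.679167

Point 1:
  Latitude: 1′ + 45.84″ = 1.76400′; 4 + 1.76400/60 = 4.0294000
  S ⇒ negate
  Lon: 31′ + 34.2″ = 31.57000′; 178 + 31.57000/60 = 178.5261667
  E → positive
Point 2:
  Lat: 0° + 40/60 + 33.78/3600 = 0 + 0.666667 + 0.009383 = 0.6760500
  hemisphere S, so the sign is −
  Longitude: 44′ + 48″ = 44.80000′; 59 + 44.80000/60 = 59.7466667
  hemisphere W, so the sign is −
Point 3:
  Latitude: 39′ + 32.6″ = 39.54333′; 60 + 39.54333/60 = 60.6590556
  hemisphere S, so the sign is −
  Longitude: 54′ + 49.21″ = 54.82017′; 110 + 54.82017/60 = 110.9136694
  W → negative
Point 4:
  Lat: 42′ + 11.3″ = 42.18833′; 78 + 42.18833/60 = 78.7031389
  S ⇒ negate
  λ: 0° + 37/60 + 44.5/3600 = 0 + 0.616667 + 0.012361 = 0.6290278
  hemisphere W, so the sign is −
Point 5:
  Latitude: 26 + 37/60 + 32.1/3600 = 26.6255833
  hemisphere S, so the sign is −
  Longitude: 40′ + 45″ = 40.75000′; 7 + 40.75000/60 = 7.6791667
  E ⇒ keep positive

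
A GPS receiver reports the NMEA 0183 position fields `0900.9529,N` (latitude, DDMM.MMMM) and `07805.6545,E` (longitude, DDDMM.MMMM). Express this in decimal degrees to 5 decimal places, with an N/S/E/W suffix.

φ: degrees = first 2 digits = 9, minutes = 0.9529; 9 + 0.9529/60 = 9.015882
Longitude: degrees = first 3 digits = 78, minutes = 5.6545; 78 + 5.6545/60 = 78.094242

9.01588° N, 78.09424° E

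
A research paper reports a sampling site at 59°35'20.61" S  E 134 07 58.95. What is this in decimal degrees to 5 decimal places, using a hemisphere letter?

59.58906° S, 134.13304° E

Latitude: 35′ + 20.61″ = 35.34350′; 59 + 35.34350/60 = 59.589058
Lon: 7′ + 58.95″ = 7.98250′; 134 + 7.98250/60 = 134.133042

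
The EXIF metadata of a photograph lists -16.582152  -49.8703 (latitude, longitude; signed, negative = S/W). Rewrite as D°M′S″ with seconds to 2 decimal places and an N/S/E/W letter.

Latitude is negative → S; |value| = 16.582152
Latitude: 0.582152° → 34.92912′; 0.92912 × 60 = 55.7472″
Longitude is negative → W; |value| = 49.870300
Lon: whole degrees 49; 52.21800′ → 52′ and 13.0800″

16°34′55.75″ S, 49°52′13.08″ W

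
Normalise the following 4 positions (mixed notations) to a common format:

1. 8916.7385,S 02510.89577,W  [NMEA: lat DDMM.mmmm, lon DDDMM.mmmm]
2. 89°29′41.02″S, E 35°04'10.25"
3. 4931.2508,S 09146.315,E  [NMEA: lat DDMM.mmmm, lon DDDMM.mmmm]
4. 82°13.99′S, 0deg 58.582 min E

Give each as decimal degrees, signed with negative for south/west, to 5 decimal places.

1. -89.27898, -25.18160
2. -89.49473, 35.06951
3. -49.52085, 91.77192
4. -82.23317, 0.97637

Point 1:
  φ: degrees = first 2 digits = 89, minutes = 16.7385; 89 + 16.7385/60 = 89.278975
  S → negative
  λ: split at 3 digits → 025° and 10.89577′; 25 + 10.89577/60 = 25.181596
  W → negative
Point 2:
  Latitude: 89 + 29/60 + 41.02/3600 = 89.494728
  S → negative
  Lon: 35 + 4/60 + 10.25/3600 = 35.069514
  E → positive
Point 3:
  Latitude: split at 2 digits → 49° and 31.2508′; 49 + 31.2508/60 = 49.520847
  S → negative
  Longitude: split at 3 digits → 091° and 46.315′; 91 + 46.315/60 = 91.771917
  E ⇒ keep positive
Point 4:
  φ: 13.99′ = 0.233167°; total 82.233167
  hemisphere S, so the sign is −
  Longitude: 58.582′ = 0.976367°; total 0.976367
  E → positive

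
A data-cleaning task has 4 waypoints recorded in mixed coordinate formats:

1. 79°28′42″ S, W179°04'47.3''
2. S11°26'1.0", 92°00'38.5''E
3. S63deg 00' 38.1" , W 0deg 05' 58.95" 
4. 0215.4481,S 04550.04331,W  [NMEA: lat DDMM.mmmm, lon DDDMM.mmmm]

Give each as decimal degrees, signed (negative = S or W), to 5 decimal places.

1. -79.47833, -179.07981
2. -11.43361, 92.01069
3. -63.01058, -0.09971
4. -2.25747, -45.83406

Point 1:
  φ: 79 + 28/60 + 42/3600 = 79.478333
  hemisphere S, so the sign is −
  Longitude: 4′ + 47.3″ = 4.78833′; 179 + 4.78833/60 = 179.079806
  W ⇒ negate
Point 2:
  Lat: 26′ + 1″ = 26.01667′; 11 + 26.01667/60 = 11.433611
  S → negative
  λ: 0′ + 38.5″ = 0.64167′; 92 + 0.64167/60 = 92.010694
  E → positive
Point 3:
  Lat: 63 + 0/60 + 38.1/3600 = 63.010583
  S → negative
  λ: 0° + 5/60 + 58.95/3600 = 0 + 0.083333 + 0.016375 = 0.099708
  W → negative
Point 4:
  Latitude: degrees = first 2 digits = 2, minutes = 15.4481; 2 + 15.4481/60 = 2.257468
  hemisphere S, so the sign is −
  Longitude: split at 3 digits → 045° and 50.04331′; 45 + 50.04331/60 = 45.834055
  W ⇒ negate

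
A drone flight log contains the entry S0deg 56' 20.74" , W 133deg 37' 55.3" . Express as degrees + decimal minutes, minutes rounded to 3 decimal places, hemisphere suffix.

Lat: 56 + 20.74/60 = 56.34567′
λ: 37 + 55.3/60 = 37.92167′

0° 56.346′ S, 133° 37.922′ W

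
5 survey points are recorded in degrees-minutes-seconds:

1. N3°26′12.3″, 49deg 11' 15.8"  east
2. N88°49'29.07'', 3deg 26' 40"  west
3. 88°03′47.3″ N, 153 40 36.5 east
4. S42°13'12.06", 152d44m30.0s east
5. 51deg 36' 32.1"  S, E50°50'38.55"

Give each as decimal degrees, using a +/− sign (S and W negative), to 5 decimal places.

1. 3.43675, 49.18772
2. 88.82474, -3.44444
3. 88.06314, 153.67681
4. -42.22002, 152.74167
5. -51.60892, 50.84404

Point 1:
  φ: 3° + 26/60 + 12.3/3600 = 3 + 0.433333 + 0.003417 = 3.436750
  N ⇒ keep positive
  λ: 49 + 11/60 + 15.8/3600 = 49.187722
  E → positive
Point 2:
  Lat: 49′ + 29.07″ = 49.48450′; 88 + 49.48450/60 = 88.824742
  N → positive
  λ: 3 + 26/60 + 40/3600 = 3.444444
  W ⇒ negate
Point 3:
  Lat: 88 + 3/60 + 47.3/3600 = 88.063139
  N ⇒ keep positive
  Lon: 153 + 40/60 + 36.5/3600 = 153.676806
  E ⇒ keep positive
Point 4:
  Lat: 42 + 13/60 + 12.06/3600 = 42.220017
  S → negative
  λ: 152° + 44/60 + 30/3600 = 152 + 0.733333 + 0.008333 = 152.741667
  E ⇒ keep positive
Point 5:
  φ: 36′ + 32.1″ = 36.53500′; 51 + 36.53500/60 = 51.608917
  S ⇒ negate
  λ: 50° + 50/60 + 38.55/3600 = 50 + 0.833333 + 0.010708 = 50.844042
  E ⇒ keep positive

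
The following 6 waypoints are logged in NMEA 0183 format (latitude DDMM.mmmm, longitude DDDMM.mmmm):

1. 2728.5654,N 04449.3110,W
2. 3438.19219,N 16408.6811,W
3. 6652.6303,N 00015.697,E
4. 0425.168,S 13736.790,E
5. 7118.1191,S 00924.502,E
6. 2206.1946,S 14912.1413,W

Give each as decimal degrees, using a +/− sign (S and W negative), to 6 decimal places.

1. 27.476090, -44.821850
2. 34.636537, -164.144685
3. 66.877172, 0.261617
4. -4.419467, 137.613167
5. -71.301985, 9.408367
6. -22.103243, -149.202355

Point 1:
  Lat: degrees = first 2 digits = 27, minutes = 28.5654; 27 + 28.5654/60 = 27.4760900
  N ⇒ keep positive
  Longitude: degrees = first 3 digits = 44, minutes = 49.311; 44 + 49.311/60 = 44.8218500
  hemisphere W, so the sign is −
Point 2:
  Latitude: degrees = first 2 digits = 34, minutes = 38.19219; 34 + 38.19219/60 = 34.6365365
  N ⇒ keep positive
  Longitude: degrees = first 3 digits = 164, minutes = 8.6811; 164 + 8.6811/60 = 164.1446850
  W → negative
Point 3:
  Latitude: degrees = first 2 digits = 66, minutes = 52.6303; 66 + 52.6303/60 = 66.8771717
  N ⇒ keep positive
  Longitude: degrees = first 3 digits = 0, minutes = 15.697; 0 + 15.697/60 = 0.2616167
  E → positive
Point 4:
  φ: degrees = first 2 digits = 4, minutes = 25.168; 4 + 25.168/60 = 4.4194667
  hemisphere S, so the sign is −
  Lon: split at 3 digits → 137° and 36.79′; 137 + 36.79/60 = 137.6131667
  E → positive
Point 5:
  Lat: split at 2 digits → 71° and 18.1191′; 71 + 18.1191/60 = 71.3019850
  S → negative
  Lon: split at 3 digits → 009° and 24.502′; 9 + 24.502/60 = 9.4083667
  E → positive
Point 6:
  Lat: split at 2 digits → 22° and 6.1946′; 22 + 6.1946/60 = 22.1032433
  S ⇒ negate
  Lon: degrees = first 3 digits = 149, minutes = 12.1413; 149 + 12.1413/60 = 149.2023550
  W ⇒ negate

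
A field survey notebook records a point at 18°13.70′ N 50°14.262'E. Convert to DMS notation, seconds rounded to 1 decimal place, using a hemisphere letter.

18°13′42.0″ N, 50°14′15.7″ E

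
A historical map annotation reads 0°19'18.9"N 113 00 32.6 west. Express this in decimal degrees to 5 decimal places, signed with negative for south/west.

Lat: 19′ + 18.9″ = 19.31500′; 0 + 19.31500/60 = 0.321917
N ⇒ keep positive
Lon: 113° + 0/60 + 32.6/3600 = 113 + 0.000000 + 0.009056 = 113.009056
hemisphere W, so the sign is −

0.32192, -113.00906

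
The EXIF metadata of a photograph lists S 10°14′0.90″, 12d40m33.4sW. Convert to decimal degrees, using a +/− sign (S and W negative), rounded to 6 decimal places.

-10.233583, -12.675944

Lat: 10 + 14/60 + 0.9/3600 = 10.2335833
S → negative
Lon: 12 + 40/60 + 33.4/3600 = 12.6759444
hemisphere W, so the sign is −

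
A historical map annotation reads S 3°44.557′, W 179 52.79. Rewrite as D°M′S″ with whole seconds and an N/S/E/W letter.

φ: 44.55700′ → 44′ and 0.55700 × 60 = 33.42″
Longitude: 52.79000′ → 52′ and 0.79000 × 60 = 47.40″

3°44′33″ S, 179°52′47″ W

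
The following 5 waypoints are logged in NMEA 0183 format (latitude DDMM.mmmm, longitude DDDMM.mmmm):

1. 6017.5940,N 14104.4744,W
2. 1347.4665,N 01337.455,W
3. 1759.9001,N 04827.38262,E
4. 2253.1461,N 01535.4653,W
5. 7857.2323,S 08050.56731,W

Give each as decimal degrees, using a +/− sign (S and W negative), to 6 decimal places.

1. 60.293233, -141.074573
2. 13.791108, -13.624250
3. 17.998335, 48.456377
4. 22.885768, -15.591088
5. -78.953872, -80.842789

Point 1:
  Lat: degrees = first 2 digits = 60, minutes = 17.594; 60 + 17.594/60 = 60.2932333
  N → positive
  Longitude: split at 3 digits → 141° and 4.4744′; 141 + 4.4744/60 = 141.0745733
  W ⇒ negate
Point 2:
  Lat: split at 2 digits → 13° and 47.4665′; 13 + 47.4665/60 = 13.7911083
  N → positive
  Longitude: degrees = first 3 digits = 13, minutes = 37.455; 13 + 37.455/60 = 13.6242500
  W ⇒ negate
Point 3:
  Latitude: split at 2 digits → 17° and 59.9001′; 17 + 59.9001/60 = 17.9983350
  N → positive
  Longitude: split at 3 digits → 048° and 27.38262′; 48 + 27.38262/60 = 48.4563770
  E → positive
Point 4:
  φ: split at 2 digits → 22° and 53.1461′; 22 + 53.1461/60 = 22.8857683
  N → positive
  Longitude: degrees = first 3 digits = 15, minutes = 35.4653; 15 + 35.4653/60 = 15.5910883
  hemisphere W, so the sign is −
Point 5:
  φ: degrees = first 2 digits = 78, minutes = 57.2323; 78 + 57.2323/60 = 78.9538717
  S → negative
  λ: degrees = first 3 digits = 80, minutes = 50.56731; 80 + 50.56731/60 = 80.8427885
  W ⇒ negate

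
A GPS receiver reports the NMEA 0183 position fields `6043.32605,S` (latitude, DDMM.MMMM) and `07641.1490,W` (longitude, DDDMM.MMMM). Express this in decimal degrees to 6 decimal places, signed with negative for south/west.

-60.722101, -76.685817

Lat: split at 2 digits → 60° and 43.32605′; 60 + 43.32605/60 = 60.7221008
S ⇒ negate
Longitude: degrees = first 3 digits = 76, minutes = 41.149; 76 + 41.149/60 = 76.6858167
W → negative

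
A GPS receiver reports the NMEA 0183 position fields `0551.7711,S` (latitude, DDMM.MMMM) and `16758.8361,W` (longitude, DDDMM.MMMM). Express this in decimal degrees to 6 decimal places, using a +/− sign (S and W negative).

-5.862852, -167.980602

Latitude: degrees = first 2 digits = 5, minutes = 51.7711; 5 + 51.7711/60 = 5.8628517
S ⇒ negate
Longitude: degrees = first 3 digits = 167, minutes = 58.8361; 167 + 58.8361/60 = 167.9806017
W → negative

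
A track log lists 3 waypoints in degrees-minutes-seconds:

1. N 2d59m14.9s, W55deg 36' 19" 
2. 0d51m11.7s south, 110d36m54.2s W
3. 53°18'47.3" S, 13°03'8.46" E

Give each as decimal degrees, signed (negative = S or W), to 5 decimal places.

1. 2.98747, -55.60528
2. -0.85325, -110.61506
3. -53.31314, 13.05235

Point 1:
  Latitude: 2 + 59/60 + 14.9/3600 = 2.987472
  N ⇒ keep positive
  λ: 55 + 36/60 + 19/3600 = 55.605278
  W → negative
Point 2:
  φ: 51′ + 11.7″ = 51.19500′; 0 + 51.19500/60 = 0.853250
  S → negative
  Lon: 110 + 36/60 + 54.2/3600 = 110.615056
  hemisphere W, so the sign is −
Point 3:
  Lat: 53° + 18/60 + 47.3/3600 = 53 + 0.300000 + 0.013139 = 53.313139
  hemisphere S, so the sign is −
  Lon: 13 + 3/60 + 8.46/3600 = 13.052350
  E ⇒ keep positive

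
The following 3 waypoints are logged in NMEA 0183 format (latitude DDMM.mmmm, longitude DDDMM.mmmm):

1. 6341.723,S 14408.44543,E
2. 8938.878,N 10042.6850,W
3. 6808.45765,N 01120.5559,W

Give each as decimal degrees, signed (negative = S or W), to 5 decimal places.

1. -63.69538, 144.14076
2. 89.64797, -100.71142
3. 68.14096, -11.34260

Point 1:
  φ: degrees = first 2 digits = 63, minutes = 41.723; 63 + 41.723/60 = 63.695383
  S → negative
  Lon: split at 3 digits → 144° and 8.44543′; 144 + 8.44543/60 = 144.140757
  E → positive
Point 2:
  φ: split at 2 digits → 89° and 38.878′; 89 + 38.878/60 = 89.647967
  N → positive
  Longitude: degrees = first 3 digits = 100, minutes = 42.685; 100 + 42.685/60 = 100.711417
  W → negative
Point 3:
  φ: degrees = first 2 digits = 68, minutes = 8.45765; 68 + 8.45765/60 = 68.140961
  N ⇒ keep positive
  Lon: degrees = first 3 digits = 11, minutes = 20.5559; 11 + 20.5559/60 = 11.342598
  hemisphere W, so the sign is −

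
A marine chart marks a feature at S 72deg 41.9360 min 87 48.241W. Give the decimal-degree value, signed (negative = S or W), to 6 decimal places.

-72.698933, -87.804017

φ: 72 + 41.936/60 = 72.6989333
S ⇒ negate
Longitude: 48.241′ = 0.804017°; total 87.8040167
hemisphere W, so the sign is −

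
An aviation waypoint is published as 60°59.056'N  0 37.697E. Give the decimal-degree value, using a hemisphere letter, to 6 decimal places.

Latitude: 59.056′ = 0.984267°; total 60.9842667
λ: 0 + 37.697/60 = 0.6282833

60.984267° N, 0.628283° E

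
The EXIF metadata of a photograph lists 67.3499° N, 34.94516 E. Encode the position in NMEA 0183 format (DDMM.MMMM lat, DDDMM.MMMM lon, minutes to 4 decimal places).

6720.9940,N / 03456.7096,E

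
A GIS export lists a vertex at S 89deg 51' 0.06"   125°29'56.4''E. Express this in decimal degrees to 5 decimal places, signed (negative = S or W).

φ: 89° + 51/60 + 0.06/3600 = 89 + 0.850000 + 0.000017 = 89.850017
S ⇒ negate
λ: 29′ + 56.4″ = 29.94000′; 125 + 29.94000/60 = 125.499000
E → positive

-89.85002, 125.49900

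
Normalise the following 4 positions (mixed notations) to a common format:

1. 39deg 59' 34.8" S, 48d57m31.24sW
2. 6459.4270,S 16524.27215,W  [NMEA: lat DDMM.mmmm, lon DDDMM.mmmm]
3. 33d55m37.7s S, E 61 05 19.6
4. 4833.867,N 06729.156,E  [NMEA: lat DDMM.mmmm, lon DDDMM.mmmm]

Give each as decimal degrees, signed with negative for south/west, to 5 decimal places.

1. -39.99300, -48.95868
2. -64.99045, -165.40454
3. -33.92714, 61.08878
4. 48.56445, 67.48593

Point 1:
  Latitude: 39 + 59/60 + 34.8/3600 = 39.993000
  S → negative
  λ: 48 + 57/60 + 31.24/3600 = 48.958678
  W → negative
Point 2:
  Latitude: degrees = first 2 digits = 64, minutes = 59.427; 64 + 59.427/60 = 64.990450
  S → negative
  Lon: degrees = first 3 digits = 165, minutes = 24.27215; 165 + 24.27215/60 = 165.404536
  W → negative
Point 3:
  Latitude: 33 + 55/60 + 37.7/3600 = 33.927139
  S ⇒ negate
  Longitude: 61° + 5/60 + 19.6/3600 = 61 + 0.083333 + 0.005444 = 61.088778
  E → positive
Point 4:
  Latitude: split at 2 digits → 48° and 33.867′; 48 + 33.867/60 = 48.564450
  N → positive
  Longitude: degrees = first 3 digits = 67, minutes = 29.156; 67 + 29.156/60 = 67.485933
  E → positive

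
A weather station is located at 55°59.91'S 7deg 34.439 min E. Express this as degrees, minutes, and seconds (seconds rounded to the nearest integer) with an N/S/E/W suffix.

Lat: fractional minutes 0.91000 × 60 = 54.60″
Longitude: 34.43900′ → 34′ and 0.43900 × 60 = 26.34″

55°59′55″ S, 7°34′26″ E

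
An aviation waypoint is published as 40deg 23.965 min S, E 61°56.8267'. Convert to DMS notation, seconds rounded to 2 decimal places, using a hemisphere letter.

Latitude: 23.96500′ → 23′ and 0.96500 × 60 = 57.9000″
Lon: 56.82670′ → 56′ and 0.82670 × 60 = 49.6020″

40°23′57.90″ S, 61°56′49.60″ E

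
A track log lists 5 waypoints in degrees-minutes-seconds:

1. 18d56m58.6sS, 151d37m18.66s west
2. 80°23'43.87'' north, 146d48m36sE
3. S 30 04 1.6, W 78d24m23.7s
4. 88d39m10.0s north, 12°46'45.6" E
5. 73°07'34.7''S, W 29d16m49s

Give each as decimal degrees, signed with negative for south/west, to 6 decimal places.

1. -18.949611, -151.621850
2. 80.395519, 146.810000
3. -30.067111, -78.406583
4. 88.652778, 12.779333
5. -73.126306, -29.280278

Point 1:
  Latitude: 18 + 56/60 + 58.6/3600 = 18.9496111
  S → negative
  λ: 151 + 37/60 + 18.66/3600 = 151.6218500
  hemisphere W, so the sign is −
Point 2:
  φ: 80° + 23/60 + 43.87/3600 = 80 + 0.383333 + 0.012186 = 80.3955194
  N → positive
  Lon: 146° + 48/60 + 36/3600 = 146 + 0.800000 + 0.010000 = 146.8100000
  E → positive
Point 3:
  Latitude: 30° + 4/60 + 1.6/3600 = 30 + 0.066667 + 0.000444 = 30.0671111
  hemisphere S, so the sign is −
  λ: 78 + 24/60 + 23.7/3600 = 78.4065833
  hemisphere W, so the sign is −
Point 4:
  Lat: 88° + 39/60 + 10/3600 = 88 + 0.650000 + 0.002778 = 88.6527778
  N → positive
  Longitude: 12° + 46/60 + 45.6/3600 = 12 + 0.766667 + 0.012667 = 12.7793333
  E ⇒ keep positive
Point 5:
  φ: 7′ + 34.7″ = 7.57833′; 73 + 7.57833/60 = 73.1263056
  hemisphere S, so the sign is −
  Longitude: 29° + 16/60 + 49/3600 = 29 + 0.266667 + 0.013611 = 29.2802778
  W ⇒ negate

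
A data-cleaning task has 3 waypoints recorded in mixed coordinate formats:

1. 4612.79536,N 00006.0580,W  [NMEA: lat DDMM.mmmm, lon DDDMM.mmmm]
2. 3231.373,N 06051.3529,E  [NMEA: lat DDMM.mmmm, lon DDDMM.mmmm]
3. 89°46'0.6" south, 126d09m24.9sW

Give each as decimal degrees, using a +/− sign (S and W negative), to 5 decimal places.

Point 1:
  φ: split at 2 digits → 46° and 12.79536′; 46 + 12.79536/60 = 46.213256
  N → positive
  Lon: degrees = first 3 digits = 0, minutes = 6.058; 0 + 6.058/60 = 0.100967
  W → negative
Point 2:
  Latitude: degrees = first 2 digits = 32, minutes = 31.373; 32 + 31.373/60 = 32.522883
  N ⇒ keep positive
  Lon: degrees = first 3 digits = 60, minutes = 51.3529; 60 + 51.3529/60 = 60.855882
  E → positive
Point 3:
  φ: 46′ + 0.6″ = 46.01000′; 89 + 46.01000/60 = 89.766833
  hemisphere S, so the sign is −
  λ: 126 + 9/60 + 24.9/3600 = 126.156917
  W ⇒ negate

1. 46.21326, -0.10097
2. 32.52288, 60.85588
3. -89.76683, -126.15692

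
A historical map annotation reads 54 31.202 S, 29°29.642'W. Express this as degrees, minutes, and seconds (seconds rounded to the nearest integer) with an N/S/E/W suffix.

Latitude: fractional minutes 0.20200 × 60 = 12.12″
Longitude: fractional minutes 0.64200 × 60 = 38.52″

54°31′12″ S, 29°29′39″ W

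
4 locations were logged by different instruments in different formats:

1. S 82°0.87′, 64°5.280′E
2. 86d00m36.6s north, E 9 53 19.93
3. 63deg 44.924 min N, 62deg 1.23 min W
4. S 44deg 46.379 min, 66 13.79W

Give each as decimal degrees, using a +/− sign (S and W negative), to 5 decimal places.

Point 1:
  φ: 82 + 0.87/60 = 82.014500
  S ⇒ negate
  Lon: 64 + 5.28/60 = 64.088000
  E → positive
Point 2:
  Lat: 0′ + 36.6″ = 0.61000′; 86 + 0.61000/60 = 86.010167
  N ⇒ keep positive
  λ: 53′ + 19.93″ = 53.33217′; 9 + 53.33217/60 = 9.888869
  E ⇒ keep positive
Point 3:
  Lat: 44.924′ = 0.748733°; total 63.748733
  N → positive
  Longitude: 62 + 1.23/60 = 62.020500
  W ⇒ negate
Point 4:
  Lat: 46.379′ = 0.772983°; total 44.772983
  S ⇒ negate
  λ: 66 + 13.79/60 = 66.229833
  W → negative

1. -82.01450, 64.08800
2. 86.01017, 9.88887
3. 63.74873, -62.02050
4. -44.77298, -66.22983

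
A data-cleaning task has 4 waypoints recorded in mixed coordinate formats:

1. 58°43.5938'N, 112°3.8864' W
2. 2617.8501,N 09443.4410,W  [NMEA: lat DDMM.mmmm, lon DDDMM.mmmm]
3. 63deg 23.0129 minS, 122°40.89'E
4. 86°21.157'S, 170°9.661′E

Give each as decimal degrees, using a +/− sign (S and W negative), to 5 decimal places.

Point 1:
  Latitude: 43.5938′ = 0.726563°; total 58.726563
  N → positive
  Longitude: 112 + 3.8864/60 = 112.064773
  W ⇒ negate
Point 2:
  Lat: degrees = first 2 digits = 26, minutes = 17.8501; 26 + 17.8501/60 = 26.297502
  N ⇒ keep positive
  Longitude: degrees = first 3 digits = 94, minutes = 43.441; 94 + 43.441/60 = 94.724017
  W → negative
Point 3:
  φ: 63 + 23.0129/60 = 63.383548
  S → negative
  Longitude: 122 + 40.89/60 = 122.681500
  E ⇒ keep positive
Point 4:
  Latitude: 21.157′ = 0.352617°; total 86.352617
  S ⇒ negate
  λ: 9.661′ = 0.161017°; total 170.161017
  E → positive

1. 58.72656, -112.06477
2. 26.29750, -94.72402
3. -63.38355, 122.68150
4. -86.35262, 170.16102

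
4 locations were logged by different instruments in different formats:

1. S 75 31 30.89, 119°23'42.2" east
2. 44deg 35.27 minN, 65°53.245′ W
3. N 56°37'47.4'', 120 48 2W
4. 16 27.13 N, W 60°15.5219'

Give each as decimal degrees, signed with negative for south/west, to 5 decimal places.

1. -75.52525, 119.39506
2. 44.58783, -65.88742
3. 56.62983, -120.80056
4. 16.45217, -60.25870

Point 1:
  Lat: 75° + 31/60 + 30.89/3600 = 75 + 0.516667 + 0.008581 = 75.525247
  S → negative
  Lon: 119 + 23/60 + 42.2/3600 = 119.395056
  E ⇒ keep positive
Point 2:
  φ: 44 + 35.27/60 = 44.587833
  N ⇒ keep positive
  Longitude: 53.245′ = 0.887417°; total 65.887417
  W → negative
Point 3:
  φ: 56° + 37/60 + 47.4/3600 = 56 + 0.616667 + 0.013167 = 56.629833
  N ⇒ keep positive
  Lon: 48′ + 2″ = 48.03333′; 120 + 48.03333/60 = 120.800556
  hemisphere W, so the sign is −
Point 4:
  φ: 27.13′ = 0.452167°; total 16.452167
  N → positive
  Lon: 60 + 15.5219/60 = 60.258698
  hemisphere W, so the sign is −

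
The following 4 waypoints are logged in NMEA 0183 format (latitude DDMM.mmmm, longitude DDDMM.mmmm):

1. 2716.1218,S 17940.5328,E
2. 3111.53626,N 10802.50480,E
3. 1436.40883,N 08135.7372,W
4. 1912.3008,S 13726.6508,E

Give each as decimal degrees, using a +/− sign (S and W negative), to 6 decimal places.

1. -27.268697, 179.675547
2. 31.192271, 108.041747
3. 14.606814, -81.595620
4. -19.205013, 137.444180

Point 1:
  φ: degrees = first 2 digits = 27, minutes = 16.1218; 27 + 16.1218/60 = 27.2686967
  S → negative
  Longitude: split at 3 digits → 179° and 40.5328′; 179 + 40.5328/60 = 179.6755467
  E ⇒ keep positive
Point 2:
  Latitude: split at 2 digits → 31° and 11.53626′; 31 + 11.53626/60 = 31.1922710
  N → positive
  λ: split at 3 digits → 108° and 2.5048′; 108 + 2.5048/60 = 108.0417467
  E ⇒ keep positive
Point 3:
  Latitude: degrees = first 2 digits = 14, minutes = 36.40883; 14 + 36.40883/60 = 14.6068138
  N ⇒ keep positive
  λ: split at 3 digits → 081° and 35.7372′; 81 + 35.7372/60 = 81.5956200
  W ⇒ negate
Point 4:
  φ: split at 2 digits → 19° and 12.3008′; 19 + 12.3008/60 = 19.2050133
  S → negative
  λ: split at 3 digits → 137° and 26.6508′; 137 + 26.6508/60 = 137.4441800
  E → positive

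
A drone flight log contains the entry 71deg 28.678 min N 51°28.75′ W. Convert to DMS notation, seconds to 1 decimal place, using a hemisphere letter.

71°28′40.7″ N, 51°28′45.0″ W

φ: 28.67800′ → 28′ and 0.67800 × 60 = 40.680″
Longitude: 28.75000′ → 28′ and 0.75000 × 60 = 45.000″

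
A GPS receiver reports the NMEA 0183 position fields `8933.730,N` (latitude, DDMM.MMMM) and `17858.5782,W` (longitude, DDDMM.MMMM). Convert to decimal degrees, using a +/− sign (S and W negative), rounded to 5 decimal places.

Lat: degrees = first 2 digits = 89, minutes = 33.73; 89 + 33.73/60 = 89.562167
N ⇒ keep positive
Longitude: split at 3 digits → 178° and 58.5782′; 178 + 58.5782/60 = 178.976303
hemisphere W, so the sign is −

89.56217, -178.97630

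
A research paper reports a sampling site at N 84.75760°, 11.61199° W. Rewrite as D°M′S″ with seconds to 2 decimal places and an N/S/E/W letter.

φ: 0.757600 × 60 = 45.45600′ → 45′, remainder × 60 = 27.3600″
Lon: 0.611990° → 36.71940′; 0.71940 × 60 = 43.1640″

84°45′27.36″ N, 11°36′43.16″ W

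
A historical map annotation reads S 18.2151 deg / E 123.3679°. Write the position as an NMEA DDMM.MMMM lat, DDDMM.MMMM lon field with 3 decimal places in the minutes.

1812.906,S / 12322.074,E

Latitude: minutes = (18.215100 − 18) × 60 = 12.90600
Longitude: 123° + 0.367900 × 60 = 123° 22.07400′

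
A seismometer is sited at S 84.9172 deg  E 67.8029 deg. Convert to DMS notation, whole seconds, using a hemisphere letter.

84°55′2″ S, 67°48′10″ E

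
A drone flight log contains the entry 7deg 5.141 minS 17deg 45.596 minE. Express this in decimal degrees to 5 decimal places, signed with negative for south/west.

Lat: 5.141′ = 0.085683°; total 7.085683
S ⇒ negate
λ: 45.596′ = 0.759933°; total 17.759933
E ⇒ keep positive

-7.08568, 17.75993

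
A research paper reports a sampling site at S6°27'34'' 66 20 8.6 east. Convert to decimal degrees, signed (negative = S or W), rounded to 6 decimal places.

-6.459444, 66.335722

Latitude: 6 + 27/60 + 34/3600 = 6.4594444
hemisphere S, so the sign is −
λ: 66° + 20/60 + 8.6/3600 = 66 + 0.333333 + 0.002389 = 66.3357222
E → positive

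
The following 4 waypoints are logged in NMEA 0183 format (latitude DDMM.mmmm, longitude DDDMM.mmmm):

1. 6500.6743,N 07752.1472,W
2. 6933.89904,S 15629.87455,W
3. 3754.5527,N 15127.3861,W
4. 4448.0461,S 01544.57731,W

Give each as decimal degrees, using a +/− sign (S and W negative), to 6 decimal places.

1. 65.011238, -77.869120
2. -69.564984, -156.497909
3. 37.909212, -151.456435
4. -44.800768, -15.742955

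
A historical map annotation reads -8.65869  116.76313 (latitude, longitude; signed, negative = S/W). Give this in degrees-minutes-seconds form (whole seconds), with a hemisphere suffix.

8°39′31″ S, 116°45′47″ E

Latitude is negative → S; |value| = 8.658690
Lat: 0.658690° → 39.52140′; 0.52140 × 60 = 31.28″
Longitude: whole degrees 116; 45.78780′ → 45′ and 47.27″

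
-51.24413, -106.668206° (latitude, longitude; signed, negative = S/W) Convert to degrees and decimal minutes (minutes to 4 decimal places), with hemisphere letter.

51° 14.6478′ S, 106° 40.0924′ W

Latitude is negative → S; |value| = 51.244130
φ: fractional part 0.244130 → 14.647800 minutes
Longitude is negative → W; |value| = 106.668206
λ: 106° + 0.668206 × 60 = 106° 40.092360′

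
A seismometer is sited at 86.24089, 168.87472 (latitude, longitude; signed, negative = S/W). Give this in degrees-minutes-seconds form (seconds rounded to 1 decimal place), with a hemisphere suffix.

86°14′27.2″ N, 168°52′29.0″ E

Lat: 0.240890° → 14.45340′; 0.45340 × 60 = 27.204″
λ: whole degrees 168; 52.48320′ → 52′ and 28.992″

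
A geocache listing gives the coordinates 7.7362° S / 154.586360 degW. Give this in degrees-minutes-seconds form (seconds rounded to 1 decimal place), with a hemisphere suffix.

7°44′10.3″ S, 154°35′10.9″ W

φ: whole degrees 7; 44.17200′ → 44′ and 10.320″
Longitude: whole degrees 154; 35.18160′ → 35′ and 10.896″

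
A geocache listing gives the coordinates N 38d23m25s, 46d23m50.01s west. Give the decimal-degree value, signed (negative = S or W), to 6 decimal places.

38.390278, -46.397225

φ: 38° + 23/60 + 25/3600 = 38 + 0.383333 + 0.006944 = 38.3902778
N → positive
λ: 46 + 23/60 + 50.01/3600 = 46.3972250
W → negative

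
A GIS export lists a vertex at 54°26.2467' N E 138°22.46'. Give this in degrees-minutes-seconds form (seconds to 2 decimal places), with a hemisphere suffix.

φ: 26.24670′ → 26′ and 0.24670 × 60 = 14.8020″
λ: fractional minutes 0.46000 × 60 = 27.6000″

54°26′14.80″ N, 138°22′27.60″ E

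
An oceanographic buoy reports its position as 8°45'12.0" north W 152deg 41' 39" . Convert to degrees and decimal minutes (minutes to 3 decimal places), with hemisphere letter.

8° 45.200′ N, 152° 41.650′ W

Lat: 45 + 12/60 = 45.20000′
Lon: 41 + 39/60 = 41.65000′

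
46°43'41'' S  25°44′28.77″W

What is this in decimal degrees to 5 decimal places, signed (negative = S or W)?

Latitude: 46 + 43/60 + 41/3600 = 46.728056
S ⇒ negate
λ: 25° + 44/60 + 28.77/3600 = 25 + 0.733333 + 0.007992 = 25.741325
W ⇒ negate

-46.72806, -25.74133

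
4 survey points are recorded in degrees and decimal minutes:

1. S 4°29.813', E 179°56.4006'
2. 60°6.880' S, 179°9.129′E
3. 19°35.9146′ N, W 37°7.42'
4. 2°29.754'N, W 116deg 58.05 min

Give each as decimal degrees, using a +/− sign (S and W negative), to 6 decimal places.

1. -4.496883, 179.940010
2. -60.114667, 179.152150
3. 19.598577, -37.123667
4. 2.495900, -116.967500

Point 1:
  Lat: 29.813′ = 0.496883°; total 4.4968833
  S ⇒ negate
  Longitude: 56.4006′ = 0.940010°; total 179.9400100
  E → positive
Point 2:
  φ: 6.88′ = 0.114667°; total 60.1146667
  hemisphere S, so the sign is −
  λ: 9.129′ = 0.152150°; total 179.1521500
  E ⇒ keep positive
Point 3:
  Lat: 35.9146′ = 0.598577°; total 19.5985767
  N → positive
  Lon: 37 + 7.42/60 = 37.1236667
  W → negative
Point 4:
  Lat: 29.754′ = 0.495900°; total 2.4959000
  N ⇒ keep positive
  λ: 116 + 58.05/60 = 116.9675000
  hemisphere W, so the sign is −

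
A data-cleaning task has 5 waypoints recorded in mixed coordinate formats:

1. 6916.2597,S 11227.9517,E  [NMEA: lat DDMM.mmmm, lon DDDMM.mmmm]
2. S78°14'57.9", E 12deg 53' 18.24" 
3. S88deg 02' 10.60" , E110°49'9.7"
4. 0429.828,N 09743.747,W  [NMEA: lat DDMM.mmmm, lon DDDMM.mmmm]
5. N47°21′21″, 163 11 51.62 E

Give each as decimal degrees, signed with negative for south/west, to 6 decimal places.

Point 1:
  Latitude: degrees = first 2 digits = 69, minutes = 16.2597; 69 + 16.2597/60 = 69.2709950
  S ⇒ negate
  Lon: degrees = first 3 digits = 112, minutes = 27.9517; 112 + 27.9517/60 = 112.4658617
  E ⇒ keep positive
Point 2:
  Lat: 78 + 14/60 + 57.9/3600 = 78.2494167
  S ⇒ negate
  Lon: 12° + 53/60 + 18.24/3600 = 12 + 0.883333 + 0.005067 = 12.8884000
  E ⇒ keep positive
Point 3:
  Lat: 88 + 2/60 + 10.6/3600 = 88.0362778
  hemisphere S, so the sign is −
  Lon: 49′ + 9.7″ = 49.16167′; 110 + 49.16167/60 = 110.8193611
  E ⇒ keep positive
Point 4:
  φ: split at 2 digits → 04° and 29.828′; 4 + 29.828/60 = 4.4971333
  N ⇒ keep positive
  λ: split at 3 digits → 097° and 43.747′; 97 + 43.747/60 = 97.7291167
  W → negative
Point 5:
  φ: 47° + 21/60 + 21/3600 = 47 + 0.350000 + 0.005833 = 47.3558333
  N ⇒ keep positive
  λ: 163° + 11/60 + 51.62/3600 = 163 + 0.183333 + 0.014339 = 163.1976722
  E ⇒ keep positive

1. -69.270995, 112.465862
2. -78.249417, 12.888400
3. -88.036278, 110.819361
4. 4.497133, -97.729117
5. 47.355833, 163.197672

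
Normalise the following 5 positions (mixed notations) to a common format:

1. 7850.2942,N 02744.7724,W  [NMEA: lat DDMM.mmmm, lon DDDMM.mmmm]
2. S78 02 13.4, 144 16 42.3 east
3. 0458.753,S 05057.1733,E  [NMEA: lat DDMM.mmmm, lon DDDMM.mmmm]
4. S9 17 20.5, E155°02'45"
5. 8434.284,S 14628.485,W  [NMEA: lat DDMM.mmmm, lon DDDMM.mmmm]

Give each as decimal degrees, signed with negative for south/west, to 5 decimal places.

Point 1:
  Latitude: split at 2 digits → 78° and 50.2942′; 78 + 50.2942/60 = 78.838237
  N ⇒ keep positive
  Lon: degrees = first 3 digits = 27, minutes = 44.7724; 27 + 44.7724/60 = 27.746207
  W → negative
Point 2:
  φ: 78 + 2/60 + 13.4/3600 = 78.037056
  hemisphere S, so the sign is −
  Longitude: 144 + 16/60 + 42.3/3600 = 144.278417
  E ⇒ keep positive
Point 3:
  Latitude: degrees = first 2 digits = 4, minutes = 58.753; 4 + 58.753/60 = 4.979217
  S → negative
  λ: split at 3 digits → 050° and 57.1733′; 50 + 57.1733/60 = 50.952888
  E → positive
Point 4:
  Lat: 9° + 17/60 + 20.5/3600 = 9 + 0.283333 + 0.005694 = 9.289028
  S → negative
  Longitude: 2′ + 45″ = 2.75000′; 155 + 2.75000/60 = 155.045833
  E ⇒ keep positive
Point 5:
  Latitude: degrees = first 2 digits = 84, minutes = 34.284; 84 + 34.284/60 = 84.571400
  S → negative
  Longitude: split at 3 digits → 146° and 28.485′; 146 + 28.485/60 = 146.474750
  hemisphere W, so the sign is −

1. 78.83824, -27.74621
2. -78.03706, 144.27842
3. -4.97922, 50.95289
4. -9.28903, 155.04583
5. -84.57140, -146.47475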